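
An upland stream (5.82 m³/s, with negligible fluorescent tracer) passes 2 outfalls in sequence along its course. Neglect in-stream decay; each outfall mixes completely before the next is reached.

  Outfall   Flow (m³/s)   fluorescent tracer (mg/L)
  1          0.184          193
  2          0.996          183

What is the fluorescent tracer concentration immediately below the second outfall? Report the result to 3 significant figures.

After outfall 1: Q = 5.820 + 0.1840 = 6.004 m³/s; C = (5.820·0 + 0.1840·193.0)/6.004 = 5.915 mg/L.
After outfall 2: Q = 6.004 + 0.9960 = 7.000 m³/s; C = (6.004·5.915 + 0.9960·183.0)/7.000 = 31.11 mg/L.

31.1 mg/L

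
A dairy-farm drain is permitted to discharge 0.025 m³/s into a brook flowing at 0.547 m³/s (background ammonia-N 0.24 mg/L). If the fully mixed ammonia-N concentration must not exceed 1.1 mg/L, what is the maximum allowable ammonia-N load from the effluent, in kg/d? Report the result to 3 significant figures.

43.0 kg/d

Mass balance at the limit: 0.5470·0.2400 + 0.02500·Cₑ = 0.5720·1.1 → Cₑ = 19.92 mg/L.
Load = 0.02500 m³/s × 19.92 g/m³ × 86 400 s/d = 43.02 kg/d.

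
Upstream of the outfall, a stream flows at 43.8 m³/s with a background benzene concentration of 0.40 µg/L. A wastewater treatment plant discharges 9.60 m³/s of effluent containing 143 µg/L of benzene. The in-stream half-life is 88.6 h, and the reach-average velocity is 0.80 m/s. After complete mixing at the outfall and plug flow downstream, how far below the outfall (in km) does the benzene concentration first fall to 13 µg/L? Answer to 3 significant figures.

Conservation of mass: C = (43.80·0.4000 + 9.600·143.0) / 53.40 = 1390/53.40 = 26.04 µg/L.
Half-life 88.6 h → k = ln 2 / 88.6 = 0.007823 h⁻¹ = 0.1878 d⁻¹.
Set 26.04·exp(−k·t) = 13 → t = ln(26.04/13)/k = 319600 s = 88.78 h.
Distance = v·t = 0.80·319600 = 255700 m = 255.7 km.

256 km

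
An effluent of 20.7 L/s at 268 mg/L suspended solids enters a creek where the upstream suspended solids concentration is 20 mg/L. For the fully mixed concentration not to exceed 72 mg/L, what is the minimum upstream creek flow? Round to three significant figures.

78.0 L/s

Set C_mix = 72: (Q·20.00 + 20.70·268.0) / (Q + 20.70) = 72
→ Q = 20.70·(268.0 − 72)/(72 − 20.00) = 78.02 L/s.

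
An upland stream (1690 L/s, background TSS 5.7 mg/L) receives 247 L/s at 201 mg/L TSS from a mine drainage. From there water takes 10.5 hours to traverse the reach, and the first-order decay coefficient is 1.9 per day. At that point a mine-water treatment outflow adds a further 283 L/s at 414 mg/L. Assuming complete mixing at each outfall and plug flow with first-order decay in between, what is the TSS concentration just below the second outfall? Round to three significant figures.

64.4 mg/L

Conservation of mass: C = (1690·5.700 + 247.0·201.0) / 1937 = 59280/1937 = 30.60 mg/L; combined flow 1937 L/s.
Applying C = C₀e^(−kt): 30.60 × 0.4355 = 13.33 mg/L.
Second outfall: C = (1937·13.33 + 283.0·414.0)/2220 = 64.40 mg/L.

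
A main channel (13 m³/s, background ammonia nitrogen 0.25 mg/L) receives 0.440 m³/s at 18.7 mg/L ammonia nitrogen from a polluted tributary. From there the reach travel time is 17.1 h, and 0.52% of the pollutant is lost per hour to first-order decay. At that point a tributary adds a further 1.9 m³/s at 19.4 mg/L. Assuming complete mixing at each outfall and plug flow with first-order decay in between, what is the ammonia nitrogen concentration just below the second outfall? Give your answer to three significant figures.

3.09 mg/L

Mixed concentration C = ΣQC/ΣQ = (13.00·0.2500 + 0.4400·18.70) / 13.44 = 11.48/13.44 = 0.8540 mg/L; combined flow 13.44 m³/s.
0.52%/h lost → k = −ln(1 − 0.0052) = 0.005214 h⁻¹.
After decay, C = 0.8540 × e^(−kt) = 0.8540 × 0.9147 = 0.7812 mg/L.
At the second outfall, C = (13.44·0.7812 + 1.900·19.40) / (13.44 + 1.900) = 3.087 mg/L.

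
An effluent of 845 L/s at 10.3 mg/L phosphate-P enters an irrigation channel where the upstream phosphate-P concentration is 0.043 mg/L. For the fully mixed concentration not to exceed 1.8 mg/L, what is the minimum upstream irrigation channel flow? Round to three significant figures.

4090 L/s

Set C_mix = 1.8: (Q·0.04300 + 845.0·10.30) / (Q + 845.0) = 1.8
→ Q = 845.0·(10.30 − 1.8)/(1.8 − 0.04300) = 4088 L/s.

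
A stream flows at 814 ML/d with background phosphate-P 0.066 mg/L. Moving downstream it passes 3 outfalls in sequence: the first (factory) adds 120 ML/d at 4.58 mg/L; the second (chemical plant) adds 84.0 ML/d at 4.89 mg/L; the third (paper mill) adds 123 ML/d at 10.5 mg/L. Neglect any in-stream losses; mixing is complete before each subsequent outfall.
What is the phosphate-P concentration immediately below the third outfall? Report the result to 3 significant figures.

Outfall 1: combined Q = 934.0 ML/d; C = (814.0·0.06600 + 120.0·4.580)/934.0 = 0.6460 mg/L.
Outfall 2: combined Q = 1018 ML/d; C = (934.0·0.6460 + 84.00·4.890)/1018 = 0.9962 mg/L.
Outfall 3: combined Q = 1141 ML/d; C = (1018·0.9962 + 123.0·10.50)/1141 = 2.021 mg/L.

2.02 mg/L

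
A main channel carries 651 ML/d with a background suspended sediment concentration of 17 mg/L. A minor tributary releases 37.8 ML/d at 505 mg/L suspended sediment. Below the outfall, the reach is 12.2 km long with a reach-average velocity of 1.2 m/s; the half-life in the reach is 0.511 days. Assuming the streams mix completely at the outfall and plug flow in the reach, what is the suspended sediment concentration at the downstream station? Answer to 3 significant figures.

37.3 mg/L

After mixing, C = (651.0·17.00 + 37.80·505.0) / 688.8 = 30160/688.8 = 43.78 mg/L.
Travel time t = 12.2·1000 / 1.2 = 10170 s = 2.824 h.
Half-life 0.511 d → k = ln 2 / 0.511 = 1.356 d⁻¹.
Decay over the reach: 43.78·exp(−kt) = 43.78·0.8525 = 37.32 mg/L.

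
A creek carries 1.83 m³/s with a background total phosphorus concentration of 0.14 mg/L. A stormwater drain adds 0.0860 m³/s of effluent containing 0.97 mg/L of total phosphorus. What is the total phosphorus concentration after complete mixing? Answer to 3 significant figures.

Mass balance: C = (1.830·0.1400 + 0.08600·0.9700) / 1.916 = 0.3396/1.916 = 0.1773 mg/L.

0.177 mg/L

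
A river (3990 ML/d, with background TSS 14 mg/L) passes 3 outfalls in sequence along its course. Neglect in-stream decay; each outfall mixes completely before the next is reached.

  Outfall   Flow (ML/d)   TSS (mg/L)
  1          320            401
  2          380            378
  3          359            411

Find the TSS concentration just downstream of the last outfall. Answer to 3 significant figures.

Outfall 1: combined Q = 4310 ML/d; C = (3990·14.00 + 320.0·401.0)/4310 = 42.73 mg/L.
Outfall 2: combined Q = 4690 ML/d; C = (4310·42.73 + 380.0·378.0)/4690 = 69.90 mg/L.
Outfall 3: combined Q = 5049 ML/d; C = (4690·69.90 + 359.0·411.0)/5049 = 94.15 mg/L.

94.2 mg/L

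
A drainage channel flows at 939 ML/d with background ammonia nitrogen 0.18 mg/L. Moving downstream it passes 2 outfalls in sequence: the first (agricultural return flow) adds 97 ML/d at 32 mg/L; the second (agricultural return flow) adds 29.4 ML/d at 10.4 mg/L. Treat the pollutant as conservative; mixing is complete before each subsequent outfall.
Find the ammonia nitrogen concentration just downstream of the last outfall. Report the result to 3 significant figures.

After outfall 1: Q = 939.0 + 97.00 = 1036 ML/d; C = (939.0·0.1800 + 97.00·32.00)/1036 = 3.159 mg/L.
After outfall 2: Q = 1036 + 29.40 = 1065 ML/d; C = (1036·3.159 + 29.40·10.40)/1065 = 3.359 mg/L.

3.36 mg/L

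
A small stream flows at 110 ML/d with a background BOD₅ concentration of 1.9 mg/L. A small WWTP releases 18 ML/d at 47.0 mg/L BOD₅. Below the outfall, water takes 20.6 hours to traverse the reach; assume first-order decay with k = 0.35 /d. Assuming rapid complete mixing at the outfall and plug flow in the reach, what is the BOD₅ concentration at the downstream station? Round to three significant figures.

After mixing, C = (110.0·1.900 + 18.00·47.00) / 128.0 = 1055/128.0 = 8.242 mg/L.
Applying C = C₀e^(−kt): 8.242 × 0.7405 = 6.103 mg/L.

6.10 mg/L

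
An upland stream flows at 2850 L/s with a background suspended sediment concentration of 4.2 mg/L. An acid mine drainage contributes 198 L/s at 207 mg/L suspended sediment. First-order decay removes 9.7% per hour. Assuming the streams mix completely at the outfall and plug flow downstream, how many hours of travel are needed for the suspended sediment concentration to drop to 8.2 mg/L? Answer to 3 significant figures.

Conservation of mass: C = (2850·4.200 + 198.0·207.0) / 3048 = 52960/3048 = 17.37 mg/L.
9.7%/h lost → k = −ln(1 − 0.097) = 0.1020 h⁻¹.
17.37·exp(−k·t) = 8.2 → t = ln(17.37/8.2)/k = 26490 s = 7.359 h.

7.36 h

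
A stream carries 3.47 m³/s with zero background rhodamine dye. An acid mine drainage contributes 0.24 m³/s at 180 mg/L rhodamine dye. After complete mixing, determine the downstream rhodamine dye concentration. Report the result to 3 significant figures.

After mixing, C = (3.470·0 + 0.2400·180.0) / 3.710 = 43.20/3.710 = 11.64 mg/L.

11.6 mg/L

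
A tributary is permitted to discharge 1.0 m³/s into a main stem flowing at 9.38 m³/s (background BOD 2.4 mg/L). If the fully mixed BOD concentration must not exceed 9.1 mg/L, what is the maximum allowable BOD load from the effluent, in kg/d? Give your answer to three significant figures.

6220 kg/d

Mass balance at the limit: 9.380·2.400 + 1.000·Cₑ = 10.38·9.1 → Cₑ = 71.95 mg/L.
Load = 1.000 m³/s × 71.95 g/m³ × 86 400 s/d = 6216 kg/d.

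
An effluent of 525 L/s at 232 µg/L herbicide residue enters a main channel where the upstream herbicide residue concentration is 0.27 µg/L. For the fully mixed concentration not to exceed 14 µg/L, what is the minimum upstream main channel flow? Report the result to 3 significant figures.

Set C_mix = 14: (Q·0.2700 + 525.0·232.0) / (Q + 525.0) = 14
→ Q = 525.0·(232.0 − 14)/(14 − 0.2700) = 8336 L/s.

8340 L/s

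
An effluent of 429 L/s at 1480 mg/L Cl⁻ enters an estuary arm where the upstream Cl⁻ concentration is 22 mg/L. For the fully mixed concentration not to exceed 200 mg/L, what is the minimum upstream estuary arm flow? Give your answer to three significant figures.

3080 L/s

Set C_mix = 200: (Q·22.00 + 429.0·1480) / (Q + 429.0) = 200
→ Q = 429.0·(1480 − 200)/(200 − 22.00) = 3085 L/s.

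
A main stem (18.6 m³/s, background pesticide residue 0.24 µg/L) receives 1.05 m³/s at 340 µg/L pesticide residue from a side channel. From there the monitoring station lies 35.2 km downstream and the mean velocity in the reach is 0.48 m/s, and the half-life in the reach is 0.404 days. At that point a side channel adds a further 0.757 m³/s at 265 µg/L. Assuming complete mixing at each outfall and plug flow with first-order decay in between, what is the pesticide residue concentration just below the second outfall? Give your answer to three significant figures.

14.0 µg/L

Mass balance: C = (18.60·0.2400 + 1.050·340.0) / 19.65 = 361.5/19.65 = 18.40 µg/L; combined flow 19.65 m³/s.
Travel time t = 35.2·1000 / 0.48 = 73330 s = 20.37 h.
Half-life 0.404 d → k = ln 2 / 0.404 = 1.716 d⁻¹.
Decay over the reach: 18.40·exp(−kt) = 18.40·0.2331 = 4.288 µg/L.
Second outfall: C = (19.65·4.288 + 0.7570·265.0)/20.41 = 13.96 µg/L.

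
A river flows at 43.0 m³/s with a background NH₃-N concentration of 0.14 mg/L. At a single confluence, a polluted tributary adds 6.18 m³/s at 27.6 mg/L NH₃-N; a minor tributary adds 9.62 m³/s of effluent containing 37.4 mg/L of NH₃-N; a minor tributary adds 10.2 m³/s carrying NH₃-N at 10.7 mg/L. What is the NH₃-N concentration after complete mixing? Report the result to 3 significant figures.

9.36 mg/L

Mixed concentration C = ΣQC/ΣQ = (43.00·0.1400 + 6.180·27.60 + 9.620·37.40 + 10.20·10.70) / 69.00 = 645.5/69.00 = 9.355 mg/L.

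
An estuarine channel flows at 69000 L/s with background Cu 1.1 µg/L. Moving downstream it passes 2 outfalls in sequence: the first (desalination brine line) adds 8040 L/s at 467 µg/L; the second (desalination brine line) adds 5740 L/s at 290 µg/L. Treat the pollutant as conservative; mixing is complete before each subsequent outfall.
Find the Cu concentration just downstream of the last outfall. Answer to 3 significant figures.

66.4 µg/L

Outfall 1: combined Q = 77040 L/s; C = (69000·1.100 + 8040·467.0)/77040 = 49.72 µg/L.
Outfall 2: combined Q = 82780 L/s; C = (77040·49.72 + 5740·290.0)/82780 = 66.38 µg/L.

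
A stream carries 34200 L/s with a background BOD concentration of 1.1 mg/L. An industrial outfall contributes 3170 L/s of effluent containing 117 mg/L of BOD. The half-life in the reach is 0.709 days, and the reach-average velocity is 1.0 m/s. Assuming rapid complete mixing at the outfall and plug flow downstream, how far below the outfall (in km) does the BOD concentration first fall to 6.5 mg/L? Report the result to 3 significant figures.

After mixing, C = (34200·1.100 + 3170·117.0) / 37370 = 408500/37370 = 10.93 mg/L.
Half-life 0.709 d → k = ln 2 / 0.709 = 0.9776 d⁻¹.
Set 10.93·exp(−k·t) = 6.5 → t = ln(10.93/6.5)/k = 45940 s = 12.76 h.
Distance = v·t = 1.0·45940 = 45940 m = 45.94 km.

45.9 km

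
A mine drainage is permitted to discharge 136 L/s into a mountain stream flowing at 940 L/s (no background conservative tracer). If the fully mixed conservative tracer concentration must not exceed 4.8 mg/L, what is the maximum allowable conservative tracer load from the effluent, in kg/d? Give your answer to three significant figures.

Mass balance at the limit: 940.0·0 + 136.0·Cₑ = 1076·4.8 → Cₑ = 37.98 mg/L.
136.0 L/s = 0.1360 m³/s. Load = 0.1360 m³/s × 37.98 g/m³ × 86 400 s/d = 446.2 kg/d.

446 kg/d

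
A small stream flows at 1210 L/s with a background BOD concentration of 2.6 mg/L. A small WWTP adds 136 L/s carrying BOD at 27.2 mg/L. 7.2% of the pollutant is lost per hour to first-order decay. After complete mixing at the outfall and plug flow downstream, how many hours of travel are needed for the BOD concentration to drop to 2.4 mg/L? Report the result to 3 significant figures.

After mixing, C = (1210·2.600 + 136.0·27.20) / 1346 = 6845/1346 = 5.086 mg/L.
7.2%/h lost → k = −ln(1 − 0.072) = 0.07472 h⁻¹.
5.086·exp(−k·t) = 2.4 → t = ln(5.086/2.4)/k = 36180 s = 10.05 h.

10.0 h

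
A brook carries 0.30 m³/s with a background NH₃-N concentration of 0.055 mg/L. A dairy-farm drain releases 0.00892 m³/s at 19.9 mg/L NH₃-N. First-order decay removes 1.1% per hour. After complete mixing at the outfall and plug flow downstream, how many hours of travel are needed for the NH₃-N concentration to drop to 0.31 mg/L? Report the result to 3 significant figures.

63.8 h

Mixed concentration C = ΣQC/ΣQ = (0.3000·0.05500 + 0.008920·19.90) / 0.3089 = 0.1940/0.3089 = 0.6280 mg/L.
1.1%/h lost → k = −ln(1 − 0.011) = 0.01106 h⁻¹.
0.6280·exp(−k·t) = 0.31 → t = ln(0.6280/0.31)/k = 229800 s = 63.83 h.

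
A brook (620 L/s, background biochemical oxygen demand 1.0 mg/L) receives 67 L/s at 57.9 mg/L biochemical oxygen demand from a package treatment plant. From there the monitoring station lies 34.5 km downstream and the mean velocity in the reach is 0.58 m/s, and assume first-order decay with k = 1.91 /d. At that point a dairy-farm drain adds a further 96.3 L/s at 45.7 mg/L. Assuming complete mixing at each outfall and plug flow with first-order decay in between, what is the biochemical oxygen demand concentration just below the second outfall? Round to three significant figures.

7.16 mg/L

Conservation of mass: C = (620.0·1.000 + 67.00·57.90) / 687.0 = 4499/687.0 = 6.549 mg/L; combined flow 687.0 L/s.
Travel time t = 34.5·1000 / 0.58 = 59480 s = 16.52 h.
First-order decay: C = 6.549·exp(−k·t) = 6.549·0.2685 = 1.758 mg/L.
At the second outfall, C = (687.0·1.758 + 96.30·45.70) / (687.0 + 96.30) = 7.161 mg/L.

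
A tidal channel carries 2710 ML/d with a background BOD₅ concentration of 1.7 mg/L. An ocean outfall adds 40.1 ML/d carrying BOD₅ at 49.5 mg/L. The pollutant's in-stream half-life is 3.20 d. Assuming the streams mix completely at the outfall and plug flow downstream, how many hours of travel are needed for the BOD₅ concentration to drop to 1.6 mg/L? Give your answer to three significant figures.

Mixed concentration C = ΣQC/ΣQ = (2710·1.700 + 40.10·49.50) / 2750 = 6592/2750 = 2.397 mg/L.
Half-life 3.20 d → k = ln 2 / 3.20 = 0.2166 d⁻¹.
2.397·exp(−k·t) = 1.6 → t = ln(2.397/1.6)/k = 161200 s = 44.79 h.

44.8 h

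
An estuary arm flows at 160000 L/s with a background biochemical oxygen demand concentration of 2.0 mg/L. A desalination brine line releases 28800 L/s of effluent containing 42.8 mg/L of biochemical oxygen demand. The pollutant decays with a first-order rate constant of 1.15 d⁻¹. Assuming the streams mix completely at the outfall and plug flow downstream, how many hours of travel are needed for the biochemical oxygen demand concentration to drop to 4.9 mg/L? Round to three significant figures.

Mass balance: C = (160000·2.000 + 28800·42.80) / 188800 = 1553000/188800 = 8.224 mg/L.
8.224·exp(−k·t) = 4.9 → t = ln(8.224/4.9)/k = 38900 s = 10.81 h.

10.8 h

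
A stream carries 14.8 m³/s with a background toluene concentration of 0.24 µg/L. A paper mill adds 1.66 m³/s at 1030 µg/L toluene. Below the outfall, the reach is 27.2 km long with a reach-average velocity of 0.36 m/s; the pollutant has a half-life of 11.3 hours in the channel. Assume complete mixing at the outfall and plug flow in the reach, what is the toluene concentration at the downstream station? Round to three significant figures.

Mixed concentration C = ΣQC/ΣQ = (14.80·0.2400 + 1.660·1030) / 16.46 = 1713/16.46 = 104.1 µg/L.
Travel time t = 27.2·1000 / 0.36 = 75560 s = 20.99 h.
Half-life 11.3 h → k = ln 2 / 11.3 = 0.06134 h⁻¹ = 1.472 d⁻¹.
Applying C = C₀e^(−kt): 104.1 × 0.2760 = 28.73 µg/L.

28.7 µg/L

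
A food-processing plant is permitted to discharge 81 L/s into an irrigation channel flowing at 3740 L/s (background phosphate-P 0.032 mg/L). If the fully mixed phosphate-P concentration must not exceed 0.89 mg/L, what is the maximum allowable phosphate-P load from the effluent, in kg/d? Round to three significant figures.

283 kg/d

Mass balance at the limit: 3740·0.03200 + 81.00·Cₑ = 3821·0.89 → Cₑ = 40.51 mg/L.
81.00 L/s = 0.08100 m³/s. Load = 0.08100 m³/s × 40.51 g/m³ × 86 400 s/d = 283.5 kg/d.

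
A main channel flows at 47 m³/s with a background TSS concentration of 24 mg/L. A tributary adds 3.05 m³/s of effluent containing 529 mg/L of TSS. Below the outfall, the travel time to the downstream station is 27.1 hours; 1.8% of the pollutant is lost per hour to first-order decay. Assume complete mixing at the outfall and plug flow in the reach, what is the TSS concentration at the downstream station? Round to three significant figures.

33.5 mg/L

After mixing, C = (47.00·24.00 + 3.050·529.0) / 50.05 = 2741/50.05 = 54.77 mg/L.
1.8%/h lost → k = −ln(1 − 0.018) = 0.01816 h⁻¹.
After decay, C = 54.77 × e^(−kt) = 54.77 × 0.6113 = 33.48 mg/L.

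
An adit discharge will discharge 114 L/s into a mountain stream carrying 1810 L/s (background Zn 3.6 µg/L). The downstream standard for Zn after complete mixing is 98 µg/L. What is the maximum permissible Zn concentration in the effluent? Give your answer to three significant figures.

1600 µg/L

At the limit, (Qr·Cr + Qe·Cₑ)/(Qr + Qe) = 98:
Cₑ = (1924·98 − 1810·3.600) / 114.0 = 1597 µg/L.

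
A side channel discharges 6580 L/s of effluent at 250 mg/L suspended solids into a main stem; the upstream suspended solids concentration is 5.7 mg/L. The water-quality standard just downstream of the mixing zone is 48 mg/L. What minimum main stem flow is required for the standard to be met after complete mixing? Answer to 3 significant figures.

31400 L/s

Set C_mix = 48: (Q·5.700 + 6580·250.0) / (Q + 6580) = 48
→ Q = 6580·(250.0 − 48)/(48 − 5.700) = 31420 L/s.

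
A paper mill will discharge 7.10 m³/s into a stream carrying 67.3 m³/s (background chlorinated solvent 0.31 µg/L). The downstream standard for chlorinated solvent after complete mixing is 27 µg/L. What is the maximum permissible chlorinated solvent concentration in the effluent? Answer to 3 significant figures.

At the limit, (Qr·Cr + Qe·Cₑ)/(Qr + Qe) = 27:
Cₑ = (74.40·27 − 67.30·0.3100) / 7.100 = 280.0 µg/L.

280 µg/L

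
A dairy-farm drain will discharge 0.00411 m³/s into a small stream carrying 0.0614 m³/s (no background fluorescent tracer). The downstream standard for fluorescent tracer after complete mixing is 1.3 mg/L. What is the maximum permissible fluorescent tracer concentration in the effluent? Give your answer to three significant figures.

20.7 mg/L

At the limit, (Qr·Cr + Qe·Cₑ)/(Qr + Qe) = 1.3:
Cₑ = (0.06551·1.3 − 0.06140·0) / 0.004110 = 20.72 mg/L.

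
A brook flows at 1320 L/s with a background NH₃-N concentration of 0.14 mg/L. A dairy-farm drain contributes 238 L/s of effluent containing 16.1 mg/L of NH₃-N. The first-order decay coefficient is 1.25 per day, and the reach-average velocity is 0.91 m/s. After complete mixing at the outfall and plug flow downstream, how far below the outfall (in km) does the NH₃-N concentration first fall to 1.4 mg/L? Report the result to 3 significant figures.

38.4 km

Mixed concentration C = ΣQC/ΣQ = (1320·0.1400 + 238.0·16.10) / 1558 = 4017/1558 = 2.578 mg/L.
Set 2.578·exp(−k·t) = 1.4 → t = ln(2.578/1.4)/k = 42200 s = 11.72 h.
Distance = v·t = 0.91·42200 = 38400 m = 38.40 km.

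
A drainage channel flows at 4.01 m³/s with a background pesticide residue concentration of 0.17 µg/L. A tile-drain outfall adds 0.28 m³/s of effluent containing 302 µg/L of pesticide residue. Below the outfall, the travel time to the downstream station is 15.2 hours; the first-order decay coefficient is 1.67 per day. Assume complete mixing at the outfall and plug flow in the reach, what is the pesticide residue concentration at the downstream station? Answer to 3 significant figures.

6.90 µg/L

Mass balance: C = (4.010·0.1700 + 0.2800·302.0) / 4.290 = 85.24/4.290 = 19.87 µg/L.
After decay, C = 19.87 × e^(−kt) = 19.87 × 0.3473 = 6.900 µg/L.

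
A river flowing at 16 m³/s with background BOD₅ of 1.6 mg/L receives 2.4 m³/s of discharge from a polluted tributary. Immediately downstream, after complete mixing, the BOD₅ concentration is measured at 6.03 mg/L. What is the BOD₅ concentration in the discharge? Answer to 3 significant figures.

Mass balance: 16.00·1.600 + 2.400·Cₑ = 18.40·6.030
→ Cₑ = (18.40·6.030 − 16.00·1.600) / 2.400 = 35.56 mg/L.

35.6 mg/L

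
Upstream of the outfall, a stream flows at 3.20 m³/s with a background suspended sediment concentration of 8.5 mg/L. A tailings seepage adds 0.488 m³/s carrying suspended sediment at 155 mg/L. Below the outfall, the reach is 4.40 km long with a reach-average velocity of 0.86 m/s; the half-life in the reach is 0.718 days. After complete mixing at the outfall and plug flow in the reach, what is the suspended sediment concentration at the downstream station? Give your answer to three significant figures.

After mixing, C = (3.200·8.500 + 0.4880·155.0) / 3.688 = 102.8/3.688 = 27.89 mg/L.
Travel time t = 4.40·1000 / 0.86 = 5116 s = 1.421 h.
Half-life 0.718 d → k = ln 2 / 0.718 = 0.9654 d⁻¹.
Applying C = C₀e^(−kt): 27.89 × 0.9444 = 26.34 mg/L.

26.3 mg/L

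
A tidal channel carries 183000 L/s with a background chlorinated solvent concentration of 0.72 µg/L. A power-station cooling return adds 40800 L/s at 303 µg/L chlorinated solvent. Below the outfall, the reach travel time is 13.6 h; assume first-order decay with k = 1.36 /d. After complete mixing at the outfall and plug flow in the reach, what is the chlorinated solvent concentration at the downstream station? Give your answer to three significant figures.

25.8 µg/L

Conservation of mass: C = (183000·0.7200 + 40800·303.0) / 223800 = 12490000/223800 = 55.83 µg/L.
After decay, C = 55.83 × e^(−kt) = 55.83 × 0.4627 = 25.83 µg/L.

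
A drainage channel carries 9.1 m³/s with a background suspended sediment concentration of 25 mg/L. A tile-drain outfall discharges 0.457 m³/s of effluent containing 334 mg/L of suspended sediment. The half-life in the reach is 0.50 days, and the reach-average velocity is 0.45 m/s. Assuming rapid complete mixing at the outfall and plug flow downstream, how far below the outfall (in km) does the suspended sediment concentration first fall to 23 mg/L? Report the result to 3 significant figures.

Mixed concentration C = ΣQC/ΣQ = (9.100·25.00 + 0.4570·334.0) / 9.557 = 380.1/9.557 = 39.78 mg/L.
Half-life 0.50 d → k = ln 2 / 0.50 = 1.386 d⁻¹.
Set 39.78·exp(−k·t) = 23 → t = ln(39.78/23)/k = 34140 s = 9.483 h.
Distance = v·t = 0.45·34140 = 15360 m = 15.36 km.

15.4 km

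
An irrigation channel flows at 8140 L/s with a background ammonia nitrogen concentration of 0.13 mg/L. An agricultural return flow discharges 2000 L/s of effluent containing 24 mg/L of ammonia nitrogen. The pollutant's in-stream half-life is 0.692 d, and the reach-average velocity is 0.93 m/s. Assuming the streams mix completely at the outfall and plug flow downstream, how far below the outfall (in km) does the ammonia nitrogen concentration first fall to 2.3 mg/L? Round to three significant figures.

Mixed concentration C = ΣQC/ΣQ = (8140·0.1300 + 2000·24.00) / 10140 = 49060/10140 = 4.838 mg/L.
Half-life 0.692 d → k = ln 2 / 0.692 = 1.002 d⁻¹.
Set 4.838·exp(−k·t) = 2.3 → t = ln(4.838/2.3)/k = 64140 s = 17.82 h.
Distance = v·t = 0.93·64140 = 59650 m = 59.65 km.

59.7 km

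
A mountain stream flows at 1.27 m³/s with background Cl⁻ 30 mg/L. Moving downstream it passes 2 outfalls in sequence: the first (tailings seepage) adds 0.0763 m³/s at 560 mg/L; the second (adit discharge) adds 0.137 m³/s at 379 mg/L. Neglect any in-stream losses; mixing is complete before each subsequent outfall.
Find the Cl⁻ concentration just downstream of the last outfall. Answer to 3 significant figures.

After outfall 1: Q = 1.270 + 0.07630 = 1.346 m³/s; C = (1.270·30.00 + 0.07630·560.0)/1.346 = 60.04 mg/L.
After outfall 2: Q = 1.346 + 0.1370 = 1.483 m³/s; C = (1.346·60.04 + 0.1370·379.0)/1.483 = 89.50 mg/L.

89.5 mg/L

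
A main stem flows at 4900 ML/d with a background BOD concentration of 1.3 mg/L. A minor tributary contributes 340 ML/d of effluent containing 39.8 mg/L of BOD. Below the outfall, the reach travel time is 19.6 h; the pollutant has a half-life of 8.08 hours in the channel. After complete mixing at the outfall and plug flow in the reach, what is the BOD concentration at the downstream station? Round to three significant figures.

0.707 mg/L

Mixed concentration C = ΣQC/ΣQ = (4900·1.300 + 340.0·39.80) / 5240 = 19900/5240 = 3.798 mg/L.
Half-life 8.08 h → k = ln 2 / 8.08 = 0.08579 h⁻¹ = 2.059 d⁻¹.
First-order decay: C = 3.798·exp(−k·t) = 3.798·0.1861 = 0.7069 mg/L.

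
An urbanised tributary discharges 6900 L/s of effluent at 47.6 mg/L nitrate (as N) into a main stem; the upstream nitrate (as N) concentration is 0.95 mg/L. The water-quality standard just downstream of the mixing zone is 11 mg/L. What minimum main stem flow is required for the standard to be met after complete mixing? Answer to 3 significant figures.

Set C_mix = 11: (Q·0.9500 + 6900·47.60) / (Q + 6900) = 11
→ Q = 6900·(47.60 − 11)/(11 − 0.9500) = 25130 L/s.

25100 L/s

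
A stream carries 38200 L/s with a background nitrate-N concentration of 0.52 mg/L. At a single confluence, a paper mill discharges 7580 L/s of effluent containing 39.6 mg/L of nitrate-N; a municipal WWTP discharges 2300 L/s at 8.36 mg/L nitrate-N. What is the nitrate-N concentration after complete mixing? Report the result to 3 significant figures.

Conservation of mass: C = (38200·0.5200 + 7580·39.60 + 2300·8.360) / 48080 = 339300/48080 = 7.056 mg/L.

7.06 mg/L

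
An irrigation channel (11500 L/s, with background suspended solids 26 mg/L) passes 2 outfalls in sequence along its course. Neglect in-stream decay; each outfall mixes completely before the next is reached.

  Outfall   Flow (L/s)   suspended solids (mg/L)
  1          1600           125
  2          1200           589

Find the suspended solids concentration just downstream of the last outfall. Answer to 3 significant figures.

After outfall 1: Q = 11500 + 1600 = 13100 L/s; C = (11500·26.00 + 1600·125.0)/13100 = 38.09 mg/L.
After outfall 2: Q = 13100 + 1200 = 14300 L/s; C = (13100·38.09 + 1200·589.0)/14300 = 84.32 mg/L.

84.3 mg/L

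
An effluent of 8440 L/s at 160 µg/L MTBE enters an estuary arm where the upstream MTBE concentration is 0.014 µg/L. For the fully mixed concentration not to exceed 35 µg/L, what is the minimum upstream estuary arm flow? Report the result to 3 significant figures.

Set C_mix = 35: (Q·0.01400 + 8440·160.0) / (Q + 8440) = 35
→ Q = 8440·(160.0 − 35)/(35 − 0.01400) = 30150 L/s.

30200 L/s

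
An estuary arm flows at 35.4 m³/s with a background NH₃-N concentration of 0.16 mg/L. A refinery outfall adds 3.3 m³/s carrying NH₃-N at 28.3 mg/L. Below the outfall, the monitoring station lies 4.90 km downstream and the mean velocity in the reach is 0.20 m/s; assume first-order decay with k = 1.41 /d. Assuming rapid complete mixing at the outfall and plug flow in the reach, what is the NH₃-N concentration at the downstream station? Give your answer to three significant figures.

Flow-weighted average: C = (35.40·0.1600 + 3.300·28.30) / 38.70 = 99.05/38.70 = 2.560 mg/L.
Travel time t = 4.90·1000 / 0.20 = 24500 s = 6.806 h.
Decay over the reach: 2.560·exp(−kt) = 2.560·0.6704 = 1.716 mg/L.

1.72 mg/L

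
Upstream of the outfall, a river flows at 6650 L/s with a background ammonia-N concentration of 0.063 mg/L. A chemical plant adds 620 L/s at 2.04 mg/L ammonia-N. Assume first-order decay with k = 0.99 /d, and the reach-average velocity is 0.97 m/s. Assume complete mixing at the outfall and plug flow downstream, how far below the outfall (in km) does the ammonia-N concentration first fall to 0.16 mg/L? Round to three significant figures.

31.3 km

After mixing, C = (6650·0.06300 + 620.0·2.040) / 7270 = 1684/7270 = 0.2316 mg/L.
Set 0.2316·exp(−k·t) = 0.16 → t = ln(0.2316/0.16)/k = 32280 s = 8.966 h.
Distance = v·t = 0.97·32280 = 31310 m = 31.31 km.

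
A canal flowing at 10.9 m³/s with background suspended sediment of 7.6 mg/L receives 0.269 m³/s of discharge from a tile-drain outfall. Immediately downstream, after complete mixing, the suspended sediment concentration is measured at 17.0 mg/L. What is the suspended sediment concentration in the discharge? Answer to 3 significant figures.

Mass balance: 10.90·7.600 + 0.2690·Cₑ = 11.17·17.00
→ Cₑ = (11.17·17.00 − 10.90·7.600) / 0.2690 = 397.9 mg/L.

398 mg/L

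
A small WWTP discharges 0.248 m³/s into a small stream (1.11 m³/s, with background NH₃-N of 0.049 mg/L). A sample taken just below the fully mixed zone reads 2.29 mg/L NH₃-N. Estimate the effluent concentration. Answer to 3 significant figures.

Mass balance: 1.110·0.04900 + 0.2480·Cₑ = 1.358·2.290
→ Cₑ = (1.358·2.290 − 1.110·0.04900) / 0.2480 = 12.32 mg/L.

12.3 mg/L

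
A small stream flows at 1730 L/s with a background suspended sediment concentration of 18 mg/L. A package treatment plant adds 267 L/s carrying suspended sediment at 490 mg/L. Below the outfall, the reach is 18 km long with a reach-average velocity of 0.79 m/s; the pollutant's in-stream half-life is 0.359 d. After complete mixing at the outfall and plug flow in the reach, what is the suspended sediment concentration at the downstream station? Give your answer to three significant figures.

Flow-weighted average: C = (1730·18.00 + 267.0·490.0) / 1997 = 162000/1997 = 81.11 mg/L.
Travel time t = 18·1000 / 0.79 = 22780 s = 6.329 h.
Half-life 0.359 d → k = ln 2 / 0.359 = 1.931 d⁻¹.
Decay over the reach: 81.11·exp(−kt) = 81.11·0.6010 = 48.74 mg/L.

48.7 mg/L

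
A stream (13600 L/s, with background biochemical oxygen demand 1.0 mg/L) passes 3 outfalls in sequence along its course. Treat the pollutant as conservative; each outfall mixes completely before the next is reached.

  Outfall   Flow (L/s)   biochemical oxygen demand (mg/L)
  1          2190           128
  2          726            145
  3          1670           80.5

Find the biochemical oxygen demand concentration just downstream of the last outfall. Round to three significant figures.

29.3 mg/L

Below outfall 1: Q → 15790 L/s, C = (13600·1.000 + 2190·128.0)/15790 = 18.61 mg/L.
Below outfall 2: Q → 16520 L/s, C = (15790·18.61 + 726.0·145.0)/16520 = 24.17 mg/L.
Below outfall 3: Q → 18190 L/s, C = (16520·24.17 + 1670·80.50)/18190 = 29.34 mg/L.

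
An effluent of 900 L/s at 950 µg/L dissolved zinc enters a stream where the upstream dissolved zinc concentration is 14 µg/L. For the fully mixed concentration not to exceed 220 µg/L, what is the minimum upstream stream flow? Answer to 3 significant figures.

3190 L/s

Set C_mix = 220: (Q·14.00 + 900.0·950.0) / (Q + 900.0) = 220
→ Q = 900.0·(950.0 − 220)/(220 − 14.00) = 3189 L/s.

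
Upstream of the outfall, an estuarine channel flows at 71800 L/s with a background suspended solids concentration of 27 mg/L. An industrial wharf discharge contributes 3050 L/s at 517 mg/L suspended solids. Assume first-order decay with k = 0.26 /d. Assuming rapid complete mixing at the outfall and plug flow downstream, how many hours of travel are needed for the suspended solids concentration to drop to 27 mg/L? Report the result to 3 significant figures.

Flow-weighted average: C = (71800·27.00 + 3050·517.0) / 74850 = 3515000/74850 = 46.97 mg/L.
46.97·exp(−k·t) = 27 → t = ln(46.97/27)/k = 184000 s = 51.10 h.

51.1 h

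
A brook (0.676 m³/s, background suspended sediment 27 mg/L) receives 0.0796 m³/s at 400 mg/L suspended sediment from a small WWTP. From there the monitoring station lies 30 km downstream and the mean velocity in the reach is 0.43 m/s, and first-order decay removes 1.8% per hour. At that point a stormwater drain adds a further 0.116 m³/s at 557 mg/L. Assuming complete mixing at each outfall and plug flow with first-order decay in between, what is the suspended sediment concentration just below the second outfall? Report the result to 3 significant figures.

115 mg/L

Flow-weighted average: C = (0.6760·27.00 + 0.07960·400.0) / 0.7556 = 50.09/0.7556 = 66.29 mg/L; combined flow 0.7556 m³/s.
Travel time t = 30·1000 / 0.43 = 69770 s = 19.38 h.
1.8%/h lost → k = −ln(1 − 0.018) = 0.01816 h⁻¹.
After decay, C = 66.29 × e^(−kt) = 66.29 × 0.7033 = 46.62 mg/L.
At the second outfall, C = (0.7556·46.62 + 0.1160·557.0) / (0.7556 + 0.1160) = 114.5 mg/L.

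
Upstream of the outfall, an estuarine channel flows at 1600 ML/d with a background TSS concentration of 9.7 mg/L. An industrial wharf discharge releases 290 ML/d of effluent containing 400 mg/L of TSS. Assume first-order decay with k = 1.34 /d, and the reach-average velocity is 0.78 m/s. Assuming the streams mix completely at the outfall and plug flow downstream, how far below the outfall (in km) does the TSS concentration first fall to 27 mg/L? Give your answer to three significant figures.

Conservation of mass: C = (1600·9.700 + 290.0·400.0) / 1890 = 131500/1890 = 69.59 mg/L.
Set 69.59·exp(−k·t) = 27 → t = ln(69.59/27)/k = 61040 s = 16.96 h.
Distance = v·t = 0.78·61040 = 47610 m = 47.61 km.

47.6 km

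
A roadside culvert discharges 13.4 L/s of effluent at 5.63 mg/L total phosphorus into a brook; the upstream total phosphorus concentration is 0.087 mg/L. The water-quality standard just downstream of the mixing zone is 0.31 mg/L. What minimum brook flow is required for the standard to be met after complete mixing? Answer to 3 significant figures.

Set C_mix = 0.31: (Q·0.08700 + 13.40·5.630) / (Q + 13.40) = 0.31
→ Q = 13.40·(5.630 − 0.31)/(0.31 − 0.08700) = 319.7 L/s.

320 L/s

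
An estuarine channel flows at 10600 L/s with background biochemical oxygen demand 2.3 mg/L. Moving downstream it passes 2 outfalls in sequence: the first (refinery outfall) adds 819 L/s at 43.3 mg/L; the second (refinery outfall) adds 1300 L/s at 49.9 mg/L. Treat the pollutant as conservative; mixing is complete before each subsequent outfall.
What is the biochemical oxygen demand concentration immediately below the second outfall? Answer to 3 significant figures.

9.81 mg/L

Outfall 1: combined Q = 11420 L/s; C = (10600·2.300 + 819.0·43.30)/11420 = 5.241 mg/L.
Outfall 2: combined Q = 12720 L/s; C = (11420·5.241 + 1300·49.90)/12720 = 9.805 mg/L.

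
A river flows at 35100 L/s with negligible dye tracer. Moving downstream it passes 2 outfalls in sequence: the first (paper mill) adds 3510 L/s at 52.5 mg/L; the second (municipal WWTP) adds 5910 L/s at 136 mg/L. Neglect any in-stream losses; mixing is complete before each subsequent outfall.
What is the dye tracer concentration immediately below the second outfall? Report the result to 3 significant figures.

Outfall 1: combined Q = 38610 L/s; C = (35100·0 + 3510·52.50)/38610 = 4.773 mg/L.
Outfall 2: combined Q = 44520 L/s; C = (38610·4.773 + 5910·136.0)/44520 = 22.19 mg/L.

22.2 mg/L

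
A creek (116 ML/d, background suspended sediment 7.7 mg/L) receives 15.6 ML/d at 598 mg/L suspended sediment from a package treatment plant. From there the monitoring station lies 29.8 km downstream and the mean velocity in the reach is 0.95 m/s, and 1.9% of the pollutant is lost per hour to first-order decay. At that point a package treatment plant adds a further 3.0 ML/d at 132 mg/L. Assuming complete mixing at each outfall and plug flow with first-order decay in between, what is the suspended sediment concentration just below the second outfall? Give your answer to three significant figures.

Mixed concentration C = ΣQC/ΣQ = (116.0·7.700 + 15.60·598.0) / 131.6 = 10220/131.6 = 77.67 mg/L; combined flow 131.6 ML/d.
Travel time t = 29.8·1000 / 0.95 = 31370 s = 8.713 h.
1.9%/h lost → k = −ln(1 − 0.019) = 0.01918 h⁻¹.
Applying C = C₀e^(−kt): 77.67 × 0.8461 = 65.72 mg/L.
At the second outfall, C = (131.6·65.72 + 3.000·132.0) / (131.6 + 3.000) = 67.20 mg/L.

67.2 mg/L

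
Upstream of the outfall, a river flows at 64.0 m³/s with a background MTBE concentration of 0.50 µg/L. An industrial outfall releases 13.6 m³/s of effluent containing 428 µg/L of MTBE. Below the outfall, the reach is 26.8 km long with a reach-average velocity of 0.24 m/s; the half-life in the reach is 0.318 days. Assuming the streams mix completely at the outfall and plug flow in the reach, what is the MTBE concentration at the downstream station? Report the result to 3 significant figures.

4.51 µg/L

Conservation of mass: C = (64.00·0.5000 + 13.60·428.0) / 77.60 = 5853/77.60 = 75.42 µg/L.
Travel time t = 26.8·1000 / 0.24 = 111700 s = 31.02 h.
Half-life 0.318 d → k = ln 2 / 0.318 = 2.180 d⁻¹.
Applying C = C₀e^(−kt): 75.42 × 0.05978 = 4.509 µg/L.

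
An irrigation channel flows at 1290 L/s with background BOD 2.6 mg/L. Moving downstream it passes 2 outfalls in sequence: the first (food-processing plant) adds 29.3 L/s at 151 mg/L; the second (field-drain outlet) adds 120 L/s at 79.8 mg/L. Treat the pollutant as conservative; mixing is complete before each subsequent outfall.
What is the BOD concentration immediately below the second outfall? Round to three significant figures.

12.1 mg/L

Outfall 1: combined Q = 1319 L/s; C = (1290·2.600 + 29.30·151.0)/1319 = 5.896 mg/L.
Outfall 2: combined Q = 1439 L/s; C = (1319·5.896 + 120.0·79.80)/1439 = 12.06 mg/L.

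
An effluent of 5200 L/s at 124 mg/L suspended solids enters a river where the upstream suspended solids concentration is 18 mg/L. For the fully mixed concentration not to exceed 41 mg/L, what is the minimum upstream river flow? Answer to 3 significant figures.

18800 L/s

Set C_mix = 41: (Q·18.00 + 5200·124.0) / (Q + 5200) = 41
→ Q = 5200·(124.0 − 41)/(41 − 18.00) = 18770 L/s.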